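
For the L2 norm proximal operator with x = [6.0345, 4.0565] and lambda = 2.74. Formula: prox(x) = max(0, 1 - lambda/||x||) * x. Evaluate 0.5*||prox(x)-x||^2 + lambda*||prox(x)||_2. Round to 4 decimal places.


Step 1: Compute ||x||.
||x|| = 7.2712
Step 2: Compute scaling factor.
scale = max(0, 1 - 2.74/7.2712) = 0.6232
Step 3: prox(x) = [3.7605, 2.5279]
||prox(x)|| = 4.5312
Step 4: Proximal objective.
0.5*||prox-x||^2 = 3.7538
lambda*||prox|| = 12.4155
Total = 16.1693


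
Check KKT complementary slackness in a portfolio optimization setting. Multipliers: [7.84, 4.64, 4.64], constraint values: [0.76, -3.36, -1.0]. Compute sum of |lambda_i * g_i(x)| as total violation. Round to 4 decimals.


KKT complementary slackness check:
lambda_1 * g_1 = 7.84 * 0.76 = 5.9584
lambda_2 * g_2 = 4.64 * -3.36 = -15.5904
lambda_3 * g_3 = 4.64 * -1.0 = -4.64
Total violation = 5.9584 + 15.5904 + 4.64 = 26.1888


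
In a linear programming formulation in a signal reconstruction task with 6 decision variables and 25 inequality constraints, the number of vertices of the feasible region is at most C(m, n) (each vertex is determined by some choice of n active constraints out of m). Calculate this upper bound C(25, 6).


Each vertex corresponds to some choice of n active constraints out of m, so the number of vertices is at most C(m, n) = m! / (n!(m-n)!).
m = 25, n = 6
Numerator: 25 * 24 * 23 * 22 * 21 * 20
Denominator: 6! = 720
C(25, 6) = 177100


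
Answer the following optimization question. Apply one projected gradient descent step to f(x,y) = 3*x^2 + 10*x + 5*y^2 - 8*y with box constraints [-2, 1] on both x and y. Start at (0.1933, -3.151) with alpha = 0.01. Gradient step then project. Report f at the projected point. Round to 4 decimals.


Step 1: Compute gradient at (0.1933, -3.151).
grad_x = 2*3*0.1933 + 10 = 11.1598
grad_y = 2*5*-3.151 - 8 = -39.51
Step 2: Gradient step.
x_raw = 0.1933 - 0.01*11.1598 = 0.0817
y_raw = -3.151 - 0.01*-39.51 = -2.7559
Step 3: Project onto [-2, 1].
x_proj = clip(0.0817) = 0.0817
y_proj = clip(-2.7559) = -2.0
Step 4: Evaluate f.
f(0.0817, -2.0) = 36.837


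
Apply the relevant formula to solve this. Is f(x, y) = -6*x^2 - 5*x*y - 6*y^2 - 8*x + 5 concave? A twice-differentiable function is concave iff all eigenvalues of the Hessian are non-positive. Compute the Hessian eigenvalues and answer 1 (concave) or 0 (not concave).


The Hessian of f(x,y) = -6*x^2 - 5*x*y - 6*y^2 - 8*x + 5 is:
H = [[-12, -5], [-5, -12]]
Trace = -12 - 12 = -24
Determinant = -12*-12 - (-5)^2 = 119
Discriminant = (-24)^2 - 4*119 = 100.0
Eigenvalues: lambda_1 = -17.0, lambda_2 = -7.0
The function is concave.

1


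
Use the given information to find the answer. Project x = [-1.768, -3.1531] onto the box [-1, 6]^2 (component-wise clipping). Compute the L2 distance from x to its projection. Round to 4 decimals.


Project each component onto [-1, 6].
clip(-1.768) = -1.0, clip(-3.1531) = -1.0
Projection = [-1.0, -1.0]
Squared diffs: [0.5898, 4.6358]
Distance = sqrt(5.2256) = 2.286


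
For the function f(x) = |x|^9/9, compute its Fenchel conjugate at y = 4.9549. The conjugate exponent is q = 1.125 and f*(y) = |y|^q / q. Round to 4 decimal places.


The conjugate exponent q satisfies 1/p + 1/q = 1.
p = 9, so q = 9/(9 - 1) = 1.125
|y|^q = 4.9549^1.125 = 6.0522
f*(4.9549) = 6.0522 / 1.125 = 5.3797


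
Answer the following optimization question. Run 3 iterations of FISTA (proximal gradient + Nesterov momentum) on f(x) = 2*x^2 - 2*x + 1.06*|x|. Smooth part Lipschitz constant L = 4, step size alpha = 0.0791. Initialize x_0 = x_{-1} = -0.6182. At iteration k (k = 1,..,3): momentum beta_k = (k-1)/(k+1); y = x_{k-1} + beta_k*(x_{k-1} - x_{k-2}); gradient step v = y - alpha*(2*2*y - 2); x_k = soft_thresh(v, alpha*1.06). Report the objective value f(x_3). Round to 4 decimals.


FISTA on f(x) = 2*x^2 - 2*x + 1.06*|x|
L = 4, alpha = 0.0791
Iteration 1: beta = 0.0, y = -0.6182 + 0.0*(-0.6182 + 0.6182) = -0.6182
  grad(y) = -4.4728, v = y - alpha*grad = -0.2644
  prox(v) = soft_thresh(-0.2644, 0.0838) = -0.1806
Iteration 2: beta = 0.3333, y = -0.1806 + 0.3333*(-0.1806 + 0.6182) = -0.0347
  grad(y) = -2.1387, v = y - alpha*grad = 0.1345
  prox(v) = soft_thresh(0.1345, 0.0838) = 0.0507
Iteration 3: beta = 0.5, y = 0.0507 + 0.5*(0.0507 + 0.1806) = 0.1663
  grad(y) = -1.335, v = y - alpha*grad = 0.2719
  prox(v) = soft_thresh(0.2719, 0.0838) = 0.188
f(x_3) = 2*0.188^2 - 2*0.188 + 1.06*|0.188| = -0.106


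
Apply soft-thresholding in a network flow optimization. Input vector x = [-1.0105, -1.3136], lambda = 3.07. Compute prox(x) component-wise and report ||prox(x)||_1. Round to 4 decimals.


Soft-thresholding with lambda = 3.07:
prox(-1.0105) = sign(-1.0105)*max(|-1.0105| - 3.07, 0) = 0.0
prox(-1.3136) = sign(-1.3136)*max(|-1.3136| - 3.07, 0) = 0.0
prox(x) = [0.0, 0.0]
||prox(x)||_1 = 0.0 + 0.0 = 0.0


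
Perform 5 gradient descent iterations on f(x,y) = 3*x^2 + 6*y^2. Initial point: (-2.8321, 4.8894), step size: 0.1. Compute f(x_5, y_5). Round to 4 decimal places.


Gradient descent on f(x,y) = 3*x^2 + 6*y^2.
Starting point: (-2.8321, 4.8894), alpha = 0.1
Step 1: grad_x = 2*3*-2.8321 = -16.9926, grad_y = 2*6*4.8894 = 58.6728
  x_1 = -2.8321 - 0.1*-16.9926 = -1.1328
  y_1 = 4.8894 - 0.1*58.6728 = -0.9779
Step 2: grad_x = 2*3*-1.1328 = -6.797, grad_y = 2*6*-0.9779 = -11.7346
  x_2 = -1.1328 - 0.1*-6.797 = -0.4531
  y_2 = -0.9779 - 0.1*-11.7346 = 0.1956
Step 3: grad_x = 2*3*-0.4531 = -2.7188, grad_y = 2*6*0.1956 = 2.3469
  x_3 = -0.4531 - 0.1*-2.7188 = -0.1813
  y_3 = 0.1956 - 0.1*2.3469 = -0.0391
Step 4: grad_x = 2*3*-0.1813 = -1.0875, grad_y = 2*6*-0.0391 = -0.4694
  x_4 = -0.1813 - 0.1*-1.0875 = -0.0725
  y_4 = -0.0391 - 0.1*-0.4694 = 0.0078
Step 5: grad_x = 2*3*-0.0725 = -0.435, grad_y = 2*6*0.0078 = 0.0939
  x_5 = -0.0725 - 0.1*-0.435 = -0.029
  y_5 = 0.0078 - 0.1*0.0939 = -0.0016
f(-0.029, -0.0016) = 3*(-0.029)^2 + 6*(-0.0016)^2 = 0.0025


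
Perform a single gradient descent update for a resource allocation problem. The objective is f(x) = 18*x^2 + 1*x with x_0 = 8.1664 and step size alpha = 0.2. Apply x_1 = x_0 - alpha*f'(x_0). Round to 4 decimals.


We compute the gradient at x_0 and apply the update.
f'(x) = 36*x + 1
f'(8.1664) = 36*8.1664 + 1 = 294.9904
x_1 = 8.1664 - 0.2*294.9904 = -50.8317


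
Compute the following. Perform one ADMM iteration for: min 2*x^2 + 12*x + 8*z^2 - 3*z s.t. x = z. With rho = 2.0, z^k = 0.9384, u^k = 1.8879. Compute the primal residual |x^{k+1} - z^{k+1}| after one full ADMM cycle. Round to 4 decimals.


ADMM iteration with rho = 2.0, z^k = 0.9384, u^k = 1.8879
Step 1: x-update.
Minimize 2*x^2 + 12*x + (2.0/2)*(x - 0.9384 + 1.8879)^2
FOC: (2*2 + 2.0)*x = -12 + 2.0*(0.9384 - 1.8879)
x^{k+1} = -2.3165
Step 2: z-update.
Minimize 8*z^2 - 3*z + (2.0/2)*(-2.3165 - z + 1.8879)^2
FOC: (2*8 + 2.0)*z = 3 + 2.0*(-2.3165 + 1.8879)
z^{k+1} = 0.119
Step 3: u-update.
u^{k+1} = 1.8879 - 2.3165 - 0.119 = -0.5476
Step 4: Primal residual = |-2.3165 - 0.119| = 2.4355


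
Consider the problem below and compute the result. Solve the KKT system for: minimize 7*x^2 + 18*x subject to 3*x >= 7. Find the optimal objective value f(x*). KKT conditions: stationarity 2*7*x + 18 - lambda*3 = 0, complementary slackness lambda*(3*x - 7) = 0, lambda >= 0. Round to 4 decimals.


Step 1: Try lambda = 0 (constraint inactive).
x_unc = -18/(2*7) = -1.2857
Check: 3*-1.2857 = -3.8571 < 7 -- violated!
Step 2: Constraint must be active: 3*x = 7
x* = 7/3 = 2.3333 (rounded; the exact value 7/3 is used below)
lambda = (2*7*(7/3) + 18)/3 = 16.8889
Step 3: Compute optimal value.
f(x*) = 7*(7/3)^2 + 18*(7/3) = 80.1111


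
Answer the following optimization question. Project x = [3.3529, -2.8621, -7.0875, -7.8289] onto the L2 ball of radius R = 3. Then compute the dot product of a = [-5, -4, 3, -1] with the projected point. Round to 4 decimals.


Step 1: Compute ||x|| (intermediates to 6 decimals).
||x|| = sqrt(3.3529^2 + (-2.8621)^2 + (-7.0875)^2 + (-7.8289)^2) = 11.443683
Step 2: Project.
Since ||x|| > R, scale = R/||x|| = 3/11.443683 = 0.262153, proj(x) = scale * x
proj(x) = [0.878973, -0.750308, -1.858009, -2.05237]
Step 3: Dot product.
a^T * proj(x) = -5*0.878973 - 4*(-0.750308) + 3*(-1.858009) - 1*(-2.05237) = -4.9153


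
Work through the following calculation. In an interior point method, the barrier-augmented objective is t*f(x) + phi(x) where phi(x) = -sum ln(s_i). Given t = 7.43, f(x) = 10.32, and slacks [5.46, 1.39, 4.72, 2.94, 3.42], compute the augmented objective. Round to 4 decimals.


Step 1: Compute log-barrier.
ln values: [1.6974, 0.3293, 1.5518, 1.0784, 1.2296]
phi = -(1.6974 + 0.3293 + 1.5518 + 1.0784 + 1.2296) = -5.8866
Step 2: Compute augmented objective.
t*f(x) = 7.43*10.32 = 76.6776
Total = 76.6776 - 5.8866 = 70.791


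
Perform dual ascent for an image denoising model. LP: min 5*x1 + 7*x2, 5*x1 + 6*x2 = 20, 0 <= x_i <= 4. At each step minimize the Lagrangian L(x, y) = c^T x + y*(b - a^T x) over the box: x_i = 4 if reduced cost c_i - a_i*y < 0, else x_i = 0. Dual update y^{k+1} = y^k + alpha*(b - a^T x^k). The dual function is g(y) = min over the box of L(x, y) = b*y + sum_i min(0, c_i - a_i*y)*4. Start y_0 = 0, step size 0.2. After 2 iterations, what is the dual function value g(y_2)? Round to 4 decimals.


Dual ascent for LP: min 5*x1 + 7*x2, 5*x1 + 6*x2 = 20, 0 <= x_i <= 4
Step 1: y^k = 0.0, reduced costs: (5.0, 7.0)
  x^k = (0.0, 0.0), subgradient = b - a^T x = 20.0
  y^{k+1} = 0.0 + 0.2*20.0 = 4.0
Step 2: y^k = 4.0, reduced costs: (-15.0, -17.0)
  x^k = (4.0, 4.0), subgradient = b - a^T x = -24.0
  y^{k+1} = 4.0 + 0.2*-24.0 = -0.8
Dual objective at y_2 = -0.8: reduced costs (9.0, 11.8), box minimizer x = (0.0, 0.0)
g(y_2) = b*y + (c1 - a1*y)*x1 + (c2 - a2*y)*x2 = 20*(-0.8) + 9.0*0.0 + 11.8*0.0 = -16.0 + 0.0 + 0.0 = -16.0


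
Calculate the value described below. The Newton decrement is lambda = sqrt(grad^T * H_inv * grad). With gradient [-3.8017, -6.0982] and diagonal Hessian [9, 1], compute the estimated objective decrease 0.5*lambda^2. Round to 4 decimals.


Step 1: H is diagonal, so H^(-1) * g = [-0.4224, -6.0982].
Step 2: g^T H^(-1) g = sum_i g_i^2 / H_ii
  = (-3.8017)^2/9 + (-6.0982)^2/1
  = 1.6059 + 37.188 = 38.7939
Step 3: Objective decrease = 0.5 * g^T H^(-1) g = 19.397


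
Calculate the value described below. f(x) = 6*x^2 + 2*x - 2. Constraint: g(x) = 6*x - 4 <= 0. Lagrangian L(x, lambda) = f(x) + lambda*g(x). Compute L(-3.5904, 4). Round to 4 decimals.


Step 1: Evaluate f(x).
f(-3.5904) = 6*(-3.5904)^2 + 2*(-3.5904) - 2 = 68.165
Step 2: Evaluate g(x).
g(-3.5904) = 6*-3.5904 - 4 = -25.5424
Step 3: Compute Lagrangian.
L = 68.165 + 4*-25.5424 = -34.0046


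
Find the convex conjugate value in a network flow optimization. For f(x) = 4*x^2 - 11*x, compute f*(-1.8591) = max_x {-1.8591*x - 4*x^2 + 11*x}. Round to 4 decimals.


f*(y) = sup_x {y*x - a*x^2 - b*x} = sup_x {(y-b)*x - a*x^2}
FOC: (y - b) - 2a*x = 0 => x* = (y - b)/(2a)
x* = (-1.8591 + 11)/(2*4) = 1.1426
f*(-1.8591) = (y-b)^2/(4a) = (-1.8591 + 11)^2/(4*4)
= 83.5561/16 = 5.2223


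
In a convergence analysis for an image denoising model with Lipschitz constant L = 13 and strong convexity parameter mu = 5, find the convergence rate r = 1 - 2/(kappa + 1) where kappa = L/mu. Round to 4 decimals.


Step 1: Compute the condition number.
kappa = L/mu = 13/5 = 2.6
Step 2: Compute the convergence rate.
r = 1 - 2/(kappa + 1) = 1 - 2*mu/(L + mu) = (L - mu)/(L + mu) = 8/18 = 0.4444


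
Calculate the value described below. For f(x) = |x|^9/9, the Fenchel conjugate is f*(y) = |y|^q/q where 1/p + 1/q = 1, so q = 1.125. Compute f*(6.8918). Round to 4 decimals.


The conjugate exponent q satisfies 1/p + 1/q = 1.
p = 9, so q = 9/(9 - 1) = 1.125
|y|^q = 6.8918^1.125 = 8.7725
f*(6.8918) = 8.7725 / 1.125 = 7.7978


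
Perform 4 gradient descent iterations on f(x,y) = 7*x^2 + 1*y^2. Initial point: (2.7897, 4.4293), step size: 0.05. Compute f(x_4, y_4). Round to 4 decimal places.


Gradient descent on f(x,y) = 7*x^2 + 1*y^2.
Starting point: (2.7897, 4.4293), alpha = 0.05
Step 1: grad_x = 2*7*2.7897 = 39.0558, grad_y = 2*1*4.4293 = 8.8586
  x_1 = 2.7897 - 0.05*39.0558 = 0.8369
  y_1 = 4.4293 - 0.05*8.8586 = 3.9864
Step 2: grad_x = 2*7*0.8369 = 11.7167, grad_y = 2*1*3.9864 = 7.9727
  x_2 = 0.8369 - 0.05*11.7167 = 0.2511
  y_2 = 3.9864 - 0.05*7.9727 = 3.5877
Step 3: grad_x = 2*7*0.2511 = 3.515, grad_y = 2*1*3.5877 = 7.1755
  x_3 = 0.2511 - 0.05*3.515 = 0.0753
  y_3 = 3.5877 - 0.05*7.1755 = 3.229
Step 4: grad_x = 2*7*0.0753 = 1.0545, grad_y = 2*1*3.229 = 6.4579
  x_4 = 0.0753 - 0.05*1.0545 = 0.0226
  y_4 = 3.229 - 0.05*6.4579 = 2.9061
f(0.0226, 2.9061) = 7*0.0226^2 + 1*2.9061^2 = 8.4488


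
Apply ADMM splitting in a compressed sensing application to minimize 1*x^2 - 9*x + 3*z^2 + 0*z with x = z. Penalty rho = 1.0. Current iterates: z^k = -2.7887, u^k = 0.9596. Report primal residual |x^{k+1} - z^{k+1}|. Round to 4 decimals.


ADMM iteration with rho = 1.0, z^k = -2.7887, u^k = 0.9596
Step 1: x-update.
Minimize 1*x^2 - 9*x + (1.0/2)*(x + 2.7887 + 0.9596)^2
FOC: (2*1 + 1.0)*x = 9 + 1.0*(-2.7887 - 0.9596)
x^{k+1} = 1.7506
Step 2: z-update.
Minimize 3*z^2 + 0*z + (1.0/2)*(1.7506 - z + 0.9596)^2
FOC: (2*3 + 1.0)*z = 0 + 1.0*(1.7506 + 0.9596)
z^{k+1} = 0.3872
Step 3: u-update.
u^{k+1} = 0.9596 + 1.7506 - 0.3872 = 2.323
Step 4: Primal residual = |1.7506 - 0.3872| = 1.3634


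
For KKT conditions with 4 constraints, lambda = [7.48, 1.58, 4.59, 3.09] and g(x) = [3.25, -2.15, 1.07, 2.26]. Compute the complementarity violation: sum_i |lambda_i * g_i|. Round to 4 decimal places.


KKT complementary slackness check:
lambda_1 * g_1 = 7.48 * 3.25 = 24.31
lambda_2 * g_2 = 1.58 * -2.15 = -3.397
lambda_3 * g_3 = 4.59 * 1.07 = 4.9113
lambda_4 * g_4 = 3.09 * 2.26 = 6.9834
Total violation = 24.31 + 3.397 + 4.9113 + 6.9834 = 39.6017


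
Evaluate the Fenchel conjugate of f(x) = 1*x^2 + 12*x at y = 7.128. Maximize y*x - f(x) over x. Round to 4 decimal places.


f*(y) = sup_x {y*x - a*x^2 - b*x} = sup_x {(y-b)*x - a*x^2}
FOC: (y - b) - 2a*x = 0 => x* = (y - b)/(2a)
x* = (7.128 - 12)/(2*1) = -2.436
f*(7.128) = (y-b)^2/(4a) = (7.128 - 12)^2/(4*1)
= 23.7364/4 = 5.9341


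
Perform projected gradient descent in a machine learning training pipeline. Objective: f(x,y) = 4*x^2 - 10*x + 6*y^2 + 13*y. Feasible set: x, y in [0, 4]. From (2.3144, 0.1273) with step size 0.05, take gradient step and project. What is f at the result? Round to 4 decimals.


Step 1: Compute gradient at (2.3144, 0.1273).
grad_x = 2*4*2.3144 - 10 = 8.5152
grad_y = 2*6*0.1273 + 13 = 14.5276
Step 2: Gradient step.
x_raw = 2.3144 - 0.05*8.5152 = 1.8886
y_raw = 0.1273 - 0.05*14.5276 = -0.5991
Step 3: Project onto [0, 4].
x_proj = clip(1.8886) = 1.8886
y_proj = clip(-0.5991) = 0.0
Step 4: Evaluate f.
f(1.8886, 0.0) = -4.6186


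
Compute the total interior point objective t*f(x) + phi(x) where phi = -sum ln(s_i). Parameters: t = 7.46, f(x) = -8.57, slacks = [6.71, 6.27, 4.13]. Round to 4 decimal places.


Step 1: Compute log-barrier.
ln values: [1.9036, 1.8358, 1.4183]
phi = -(1.9036 + 1.8358 + 1.4183) = -5.1577
Step 2: Compute augmented objective.
t*f(x) = 7.46*-8.57 = -63.9322
Total = -63.9322 - 5.1577 = -69.0899


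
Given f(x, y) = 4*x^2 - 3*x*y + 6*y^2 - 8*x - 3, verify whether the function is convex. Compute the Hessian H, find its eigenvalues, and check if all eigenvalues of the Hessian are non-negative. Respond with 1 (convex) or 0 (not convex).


The Hessian of f(x,y) = 4*x^2 - 3*x*y + 6*y^2 - 8*x - 3 is:
H = [[8, -3], [-3, 12]]
Trace = 8 + 12 = 20
Determinant = 8*12 - (-3)^2 = 87
Discriminant = (20)^2 - 4*87 = 52.0
Eigenvalues: lambda_1 = 6.3944, lambda_2 = 13.6056
The function is convex.

1


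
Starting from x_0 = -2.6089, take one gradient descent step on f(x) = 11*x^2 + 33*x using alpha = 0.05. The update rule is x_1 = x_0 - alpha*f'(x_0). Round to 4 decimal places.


We compute the gradient at x_0 and apply the update.
f'(x) = 22*x + 33
f'(-2.6089) = 22*-2.6089 + 33 = -24.3958
x_1 = -2.6089 - 0.05*-24.3958 = -1.3891


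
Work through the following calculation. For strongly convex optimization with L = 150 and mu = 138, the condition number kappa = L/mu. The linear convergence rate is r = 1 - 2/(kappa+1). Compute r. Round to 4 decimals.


Step 1: Compute the condition number.
kappa = L/mu = 150/138 = 1.087
Step 2: Compute the convergence rate.
r = 1 - 2/(kappa + 1) = 1 - 2*mu/(L + mu) = (L - mu)/(L + mu) = 12/288 = 0.0417


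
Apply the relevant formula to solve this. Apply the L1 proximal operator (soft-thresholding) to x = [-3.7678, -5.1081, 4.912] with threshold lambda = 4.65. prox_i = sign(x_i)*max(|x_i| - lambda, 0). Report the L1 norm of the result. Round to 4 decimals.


Soft-thresholding with lambda = 4.65:
prox(-3.7678) = sign(-3.7678)*max(|-3.7678| - 4.65, 0) = 0.0
prox(-5.1081) = sign(-5.1081)*max(|-5.1081| - 4.65, 0) = -0.4581
prox(4.912) = sign(4.912)*max(|4.912| - 4.65, 0) = 0.262
prox(x) = [0.0, -0.4581, 0.262]
||prox(x)||_1 = 0.0 + 0.4581 + 0.262 = 0.7201


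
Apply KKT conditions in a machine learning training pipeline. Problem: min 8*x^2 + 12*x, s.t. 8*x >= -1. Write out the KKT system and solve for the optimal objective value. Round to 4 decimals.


Step 1: Try lambda = 0 (constraint inactive).
x_unc = -12/(2*8) = -0.75
Check: 8*-0.75 = -6.0 < -1 -- violated!
Step 2: Constraint must be active: 8*x = -1
x* = -1/8 = -0.125
lambda = (2*8*(-0.125) + 12)/8 = 1.25
Step 3: Compute optimal value.
f(x*) = 8*(-0.125)^2 + 12*(-0.125) = -1.375


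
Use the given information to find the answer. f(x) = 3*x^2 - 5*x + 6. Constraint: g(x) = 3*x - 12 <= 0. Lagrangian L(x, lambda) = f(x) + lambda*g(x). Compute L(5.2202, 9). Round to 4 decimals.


Step 1: Evaluate f(x).
f(5.2202) = 3*5.2202^2 - 5*5.2202 + 6 = 61.6505
Step 2: Evaluate g(x).
g(5.2202) = 3*5.2202 - 12 = 3.6606
Step 3: Compute Lagrangian.
L = 61.6505 + 9*3.6606 = 94.5959


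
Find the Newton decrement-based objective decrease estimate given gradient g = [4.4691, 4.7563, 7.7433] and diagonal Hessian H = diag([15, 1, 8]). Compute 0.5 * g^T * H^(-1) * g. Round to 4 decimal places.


Step 1: H is diagonal, so H^(-1) * g = [0.2979, 4.7563, 0.9679].
Step 2: g^T H^(-1) g = sum_i g_i^2 / H_ii
  = (4.4691)^2/15 + (4.7563)^2/1 + (7.7433)^2/8
  = 1.3315 + 22.6224 + 7.4948 = 31.4488
Step 3: Objective decrease = 0.5 * g^T H^(-1) g = 15.7244


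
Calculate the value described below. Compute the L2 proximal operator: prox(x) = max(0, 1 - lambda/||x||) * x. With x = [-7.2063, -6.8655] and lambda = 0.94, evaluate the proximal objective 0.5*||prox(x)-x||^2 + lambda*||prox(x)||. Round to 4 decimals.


Step 1: Compute ||x||.
||x|| = 9.9532
Step 2: Compute scaling factor.
scale = max(0, 1 - 0.94/9.9532) = 0.9056
Step 3: prox(x) = [-6.5257, -6.2171]
||prox(x)|| = 9.0132
Step 4: Proximal objective.
0.5*||prox-x||^2 = 0.4418
lambda*||prox|| = 8.4724
Total = 8.9142


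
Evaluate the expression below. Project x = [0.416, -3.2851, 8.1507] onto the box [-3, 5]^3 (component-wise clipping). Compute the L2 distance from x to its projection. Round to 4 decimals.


Project each component onto [-3, 5].
clip(0.416) = 0.416, clip(-3.2851) = -3.0, clip(8.1507) = 5.0
Projection = [0.416, -3.0, 5.0]
Squared diffs: [0.0, 0.0813, 9.9269]
Distance = sqrt(10.0082) = 3.1636


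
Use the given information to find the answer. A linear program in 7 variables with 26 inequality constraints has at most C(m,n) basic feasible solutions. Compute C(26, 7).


Each vertex corresponds to some choice of n active constraints out of m, so the number of vertices is at most C(m, n) = m! / (n!(m-n)!).
m = 26, n = 7
Numerator: 26 * 25 * 24 * 23 * 22 * 21 * 20
Denominator: 7! = 5040
C(26, 7) = 657800


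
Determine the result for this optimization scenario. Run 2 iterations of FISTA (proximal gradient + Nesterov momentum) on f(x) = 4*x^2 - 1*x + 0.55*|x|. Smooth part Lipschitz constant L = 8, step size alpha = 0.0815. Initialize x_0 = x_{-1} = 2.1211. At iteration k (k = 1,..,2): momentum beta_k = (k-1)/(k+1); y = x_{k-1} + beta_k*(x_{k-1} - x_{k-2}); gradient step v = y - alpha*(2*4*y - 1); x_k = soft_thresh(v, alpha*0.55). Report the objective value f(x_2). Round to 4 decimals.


FISTA on f(x) = 4*x^2 - 1*x + 0.55*|x|
L = 8, alpha = 0.0815
Iteration 1: beta = 0.0, y = 2.1211 + 0.0*(2.1211 - 2.1211) = 2.1211
  grad(y) = 15.9688, v = y - alpha*grad = 0.8196
  prox(v) = soft_thresh(0.8196, 0.0448) = 0.7748
Iteration 2: beta = 0.3333, y = 0.7748 + 0.3333*(0.7748 - 2.1211) = 0.3261
  grad(y) = 1.6085, v = y - alpha*grad = 0.195
  prox(v) = soft_thresh(0.195, 0.0448) = 0.1501
f(x_2) = 4*0.1501^2 - 1*0.1501 + 0.55*|0.1501| = 0.0226


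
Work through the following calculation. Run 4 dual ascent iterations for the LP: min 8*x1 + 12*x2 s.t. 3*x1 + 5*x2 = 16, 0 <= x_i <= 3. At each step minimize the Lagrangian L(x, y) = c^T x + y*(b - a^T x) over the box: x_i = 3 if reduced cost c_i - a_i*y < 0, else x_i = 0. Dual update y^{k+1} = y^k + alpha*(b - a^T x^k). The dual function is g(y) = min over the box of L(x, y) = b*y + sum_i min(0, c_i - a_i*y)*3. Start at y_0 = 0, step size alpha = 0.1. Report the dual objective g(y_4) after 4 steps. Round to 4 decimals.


Dual ascent for LP: min 8*x1 + 12*x2, 3*x1 + 5*x2 = 16, 0 <= x_i <= 3
Step 1: y^k = 0.0, reduced costs: (8.0, 12.0)
  x^k = (0.0, 0.0), subgradient = b - a^T x = 16.0
  y^{k+1} = 0.0 + 0.1*16.0 = 1.6
Step 2: y^k = 1.6, reduced costs: (3.2, 4.0)
  x^k = (0.0, 0.0), subgradient = b - a^T x = 16.0
  y^{k+1} = 1.6 + 0.1*16.0 = 3.2
Step 3: y^k = 3.2, reduced costs: (-1.6, -4.0)
  x^k = (3.0, 3.0), subgradient = b - a^T x = -8.0
  y^{k+1} = 3.2 + 0.1*-8.0 = 2.4
Step 4: y^k = 2.4, reduced costs: (0.8, 0.0)
  x^k = (0.0, 0.0), subgradient = b - a^T x = 16.0
  y^{k+1} = 2.4 + 0.1*16.0 = 4.0
Dual objective at y_4 = 4.0: reduced costs (-4.0, -8.0), box minimizer x = (3.0, 3.0)
g(y_4) = b*y + (c1 - a1*y)*x1 + (c2 - a2*y)*x2 = 16*4.0 + (-4.0)*3.0 + (-8.0)*3.0 = 64.0 - 12.0 - 24.0 = 28.0


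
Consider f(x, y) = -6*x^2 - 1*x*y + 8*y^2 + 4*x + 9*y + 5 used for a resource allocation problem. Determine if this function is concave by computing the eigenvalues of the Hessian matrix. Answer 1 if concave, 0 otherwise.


The Hessian of f(x,y) = -6*x^2 - 1*x*y + 8*y^2 + 4*x + 9*y + 5 is:
H = [[-12, -1], [-1, 16]]
Trace = -12 + 16 = 4
Determinant = -12*16 - (-1)^2 = -193
Discriminant = (4)^2 - 4*-193 = 788.0
Eigenvalues: lambda_1 = -12.0357, lambda_2 = 16.0357
The function is not concave.

0


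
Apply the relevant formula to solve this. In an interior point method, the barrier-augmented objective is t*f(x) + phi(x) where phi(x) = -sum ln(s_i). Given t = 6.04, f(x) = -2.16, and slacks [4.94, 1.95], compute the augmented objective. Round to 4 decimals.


Step 1: Compute log-barrier.
ln values: [1.5974, 0.6678]
phi = -(1.5974 + 0.6678) = -2.2652
Step 2: Compute augmented objective.
t*f(x) = 6.04*-2.16 = -13.0464
Total = -13.0464 - 2.2652 = -15.3116


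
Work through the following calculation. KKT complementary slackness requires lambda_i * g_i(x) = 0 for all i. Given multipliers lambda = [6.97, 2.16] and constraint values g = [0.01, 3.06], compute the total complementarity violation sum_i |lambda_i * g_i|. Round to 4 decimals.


KKT complementary slackness check:
lambda_1 * g_1 = 6.97 * 0.01 = 0.0697
lambda_2 * g_2 = 2.16 * 3.06 = 6.6096
Total violation = 0.0697 + 6.6096 = 6.6793


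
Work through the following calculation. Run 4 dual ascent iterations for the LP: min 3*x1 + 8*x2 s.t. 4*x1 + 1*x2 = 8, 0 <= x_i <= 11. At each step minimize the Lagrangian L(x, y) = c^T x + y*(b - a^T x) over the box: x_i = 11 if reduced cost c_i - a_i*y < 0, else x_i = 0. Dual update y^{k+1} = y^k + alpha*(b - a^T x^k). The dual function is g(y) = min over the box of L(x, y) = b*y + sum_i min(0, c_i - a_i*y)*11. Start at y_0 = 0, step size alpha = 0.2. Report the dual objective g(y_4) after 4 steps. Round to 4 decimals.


Dual ascent for LP: min 3*x1 + 8*x2, 4*x1 + 1*x2 = 8, 0 <= x_i <= 11
Step 1: y^k = 0.0, reduced costs: (3.0, 8.0)
  x^k = (0.0, 0.0), subgradient = b - a^T x = 8.0
  y^{k+1} = 0.0 + 0.2*8.0 = 1.6
Step 2: y^k = 1.6, reduced costs: (-3.4, 6.4)
  x^k = (11.0, 0.0), subgradient = b - a^T x = -36.0
  y^{k+1} = 1.6 + 0.2*-36.0 = -5.6
Step 3: y^k = -5.6, reduced costs: (25.4, 13.6)
  x^k = (0.0, 0.0), subgradient = b - a^T x = 8.0
  y^{k+1} = -5.6 + 0.2*8.0 = -4.0
Step 4: y^k = -4.0, reduced costs: (19.0, 12.0)
  x^k = (0.0, 0.0), subgradient = b - a^T x = 8.0
  y^{k+1} = -4.0 + 0.2*8.0 = -2.4
Dual objective at y_4 = -2.4: reduced costs (12.6, 10.4), box minimizer x = (0.0, 0.0)
g(y_4) = b*y + (c1 - a1*y)*x1 + (c2 - a2*y)*x2 = 8*(-2.4) + 12.6*0.0 + 10.4*0.0 = -19.2 + 0.0 + 0.0 = -19.2


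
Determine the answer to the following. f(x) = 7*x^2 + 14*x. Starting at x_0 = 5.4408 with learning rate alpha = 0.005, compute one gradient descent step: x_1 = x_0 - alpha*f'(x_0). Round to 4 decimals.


We compute the gradient at x_0 and apply the update.
f'(x) = 14*x + 14
f'(5.4408) = 14*5.4408 + 14 = 90.1712
x_1 = 5.4408 - 0.005*90.1712 = 4.9899


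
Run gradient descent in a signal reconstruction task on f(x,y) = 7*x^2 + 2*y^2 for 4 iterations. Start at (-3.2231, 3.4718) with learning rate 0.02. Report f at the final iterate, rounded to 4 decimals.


Gradient descent on f(x,y) = 7*x^2 + 2*y^2.
Starting point: (-3.2231, 3.4718), alpha = 0.02
Step 1: grad_x = 2*7*-3.2231 = -45.1234, grad_y = 2*2*3.4718 = 13.8872
  x_1 = -3.2231 - 0.02*-45.1234 = -2.3206
  y_1 = 3.4718 - 0.02*13.8872 = 3.1941
Step 2: grad_x = 2*7*-2.3206 = -32.4888, grad_y = 2*2*3.1941 = 12.7762
  x_2 = -2.3206 - 0.02*-32.4888 = -1.6709
  y_2 = 3.1941 - 0.02*12.7762 = 2.9385
Step 3: grad_x = 2*7*-1.6709 = -23.392, grad_y = 2*2*2.9385 = 11.7541
  x_3 = -1.6709 - 0.02*-23.392 = -1.203
  y_3 = 2.9385 - 0.02*11.7541 = 2.7034
Step 4: grad_x = 2*7*-1.203 = -16.8422, grad_y = 2*2*2.7034 = 10.8138
  x_4 = -1.203 - 0.02*-16.8422 = -0.8662
  y_4 = 2.7034 - 0.02*10.8138 = 2.4872
f(-0.8662, 2.4872) = 7*(-0.8662)^2 + 2*2.4872^2 = 17.6238


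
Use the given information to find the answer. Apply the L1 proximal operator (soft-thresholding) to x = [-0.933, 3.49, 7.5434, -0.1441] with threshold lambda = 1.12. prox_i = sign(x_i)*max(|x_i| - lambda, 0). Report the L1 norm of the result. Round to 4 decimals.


Soft-thresholding with lambda = 1.12:
prox(-0.933) = sign(-0.933)*max(|-0.933| - 1.12, 0) = 0.0
prox(3.49) = sign(3.49)*max(|3.49| - 1.12, 0) = 2.37
prox(7.5434) = sign(7.5434)*max(|7.5434| - 1.12, 0) = 6.4234
prox(-0.1441) = sign(-0.1441)*max(|-0.1441| - 1.12, 0) = 0.0
prox(x) = [0.0, 2.37, 6.4234, 0.0]
||prox(x)||_1 = 0.0 + 2.37 + 6.4234 + 0.0 = 8.7934


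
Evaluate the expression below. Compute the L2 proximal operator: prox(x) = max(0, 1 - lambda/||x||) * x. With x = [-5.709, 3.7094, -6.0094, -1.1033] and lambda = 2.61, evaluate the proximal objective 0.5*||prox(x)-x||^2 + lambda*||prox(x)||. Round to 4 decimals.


Step 1: Compute ||x||.
||x|| = 9.1478
Step 2: Compute scaling factor.
scale = max(0, 1 - 2.61/9.1478) = 0.7147
Step 3: prox(x) = [-4.0801, 2.6511, -4.2948, -0.7885]
||prox(x)|| = 6.5378
Step 4: Proximal objective.
0.5*||prox-x||^2 = 3.4061
lambda*||prox|| = 17.0637
Total = 20.4697


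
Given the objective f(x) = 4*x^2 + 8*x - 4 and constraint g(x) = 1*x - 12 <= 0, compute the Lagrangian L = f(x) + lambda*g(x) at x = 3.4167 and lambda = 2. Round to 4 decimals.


Step 1: Evaluate f(x).
f(3.4167) = 4*3.4167^2 + 8*3.4167 - 4 = 70.029
Step 2: Evaluate g(x).
g(3.4167) = 1*3.4167 - 12 = -8.5833
Step 3: Compute Lagrangian.
L = 70.029 + 2*-8.5833 = 52.8624


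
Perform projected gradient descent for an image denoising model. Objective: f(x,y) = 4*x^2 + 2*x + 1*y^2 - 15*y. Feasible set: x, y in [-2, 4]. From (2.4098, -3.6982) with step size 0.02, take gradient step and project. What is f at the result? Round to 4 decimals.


Step 1: Compute gradient at (2.4098, -3.6982).
grad_x = 2*4*2.4098 + 2 = 21.2784
grad_y = 2*1*-3.6982 - 15 = -22.3964
Step 2: Gradient step.
x_raw = 2.4098 - 0.02*21.2784 = 1.9842
y_raw = -3.6982 - 0.02*-22.3964 = -3.2503
Step 3: Project onto [-2, 4].
x_proj = clip(1.9842) = 1.9842
y_proj = clip(-3.2503) = -2.0
Step 4: Evaluate f.
f(1.9842, -2.0) = 53.7172


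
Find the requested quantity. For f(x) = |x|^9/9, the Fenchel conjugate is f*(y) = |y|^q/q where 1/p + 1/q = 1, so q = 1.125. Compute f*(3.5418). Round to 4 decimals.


The conjugate exponent q satisfies 1/p + 1/q = 1.
p = 9, so q = 9/(9 - 1) = 1.125
|y|^q = 3.5418^1.125 = 4.1484
f*(3.5418) = 4.1484 / 1.125 = 3.6874


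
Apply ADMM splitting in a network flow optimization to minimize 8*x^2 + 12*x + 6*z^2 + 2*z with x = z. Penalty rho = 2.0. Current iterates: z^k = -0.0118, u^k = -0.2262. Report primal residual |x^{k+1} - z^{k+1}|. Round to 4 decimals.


ADMM iteration with rho = 2.0, z^k = -0.0118, u^k = -0.2262
Step 1: x-update.
Minimize 8*x^2 + 12*x + (2.0/2)*(x + 0.0118 - 0.2262)^2
FOC: (2*8 + 2.0)*x = -12 + 2.0*(-0.0118 + 0.2262)
x^{k+1} = -0.6428
Step 2: z-update.
Minimize 6*z^2 + 2*z + (2.0/2)*(-0.6428 - z - 0.2262)^2
FOC: (2*6 + 2.0)*z = -2 + 2.0*(-0.6428 - 0.2262)
z^{k+1} = -0.267
Step 3: u-update.
u^{k+1} = -0.2262 - 0.6428 + 0.267 = -0.602
Step 4: Primal residual = |-0.6428 + 0.267| = 0.3758


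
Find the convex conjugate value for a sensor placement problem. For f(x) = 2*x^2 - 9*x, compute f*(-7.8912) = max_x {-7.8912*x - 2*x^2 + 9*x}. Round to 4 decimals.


f*(y) = sup_x {y*x - a*x^2 - b*x} = sup_x {(y-b)*x - a*x^2}
FOC: (y - b) - 2a*x = 0 => x* = (y - b)/(2a)
x* = (-7.8912 + 9)/(2*2) = 0.2772
f*(-7.8912) = (y-b)^2/(4a) = (-7.8912 + 9)^2/(4*2)
= 1.2294/8 = 0.1537


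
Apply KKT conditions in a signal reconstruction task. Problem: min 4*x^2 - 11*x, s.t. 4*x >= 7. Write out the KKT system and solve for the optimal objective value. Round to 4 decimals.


Step 1: Try lambda = 0 (constraint inactive).
x_unc = 11/(2*4) = 1.375
Check: 4*1.375 = 5.5 < 7 -- violated!
Step 2: Constraint must be active: 4*x = 7
x* = 7/4 = 1.75
lambda = (2*4*1.75 - 11)/4 = 0.75
Step 3: Compute optimal value.
f(x*) = 4*1.75^2 - 11*1.75 = -7.0


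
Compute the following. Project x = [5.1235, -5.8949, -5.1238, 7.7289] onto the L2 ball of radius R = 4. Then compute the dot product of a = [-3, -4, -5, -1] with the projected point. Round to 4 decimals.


Step 1: Compute ||x|| (intermediates to 6 decimals).
||x|| = sqrt(5.1235^2 + (-5.8949)^2 + (-5.1238)^2 + 7.7289^2) = 12.123915
Step 2: Project.
Since ||x|| > R, scale = R/||x|| = 4/12.123915 = 0.329926, proj(x) = scale * x
proj(x) = [1.690376, -1.944881, -1.690475, 2.549965]
Step 3: Dot product.
a^T * proj(x) = -3*1.690376 - 4*(-1.944881) - 5*(-1.690475) - 1*2.549965 = 8.6108


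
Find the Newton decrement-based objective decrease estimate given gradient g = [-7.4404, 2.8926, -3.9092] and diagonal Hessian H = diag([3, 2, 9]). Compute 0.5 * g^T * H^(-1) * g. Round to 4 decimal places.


Step 1: H is diagonal, so H^(-1) * g = [-2.4801, 1.4463, -0.4344].
Step 2: g^T H^(-1) g = sum_i g_i^2 / H_ii
  = (-7.4404)^2/3 + (2.8926)^2/2 + (-3.9092)^2/9
  = 18.4532 + 4.1836 + 1.698 = 24.3347
Step 3: Objective decrease = 0.5 * g^T H^(-1) g = 12.1674


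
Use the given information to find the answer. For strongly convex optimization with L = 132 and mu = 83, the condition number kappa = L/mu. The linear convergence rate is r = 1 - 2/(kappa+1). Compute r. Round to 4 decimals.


Step 1: Compute the condition number.
kappa = L/mu = 132/83 = 1.5904
Step 2: Compute the convergence rate.
r = 1 - 2/(kappa + 1) = 1 - 2*mu/(L + mu) = (L - mu)/(L + mu) = 49/215 = 0.2279


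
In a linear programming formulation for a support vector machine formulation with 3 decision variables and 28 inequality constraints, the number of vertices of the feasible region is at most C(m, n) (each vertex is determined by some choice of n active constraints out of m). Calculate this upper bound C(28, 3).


Each vertex corresponds to some choice of n active constraints out of m, so the number of vertices is at most C(m, n) = m! / (n!(m-n)!).
m = 28, n = 3
Numerator: 28 * 27 * 26
Denominator: 3! = 6
C(28, 3) = 3276


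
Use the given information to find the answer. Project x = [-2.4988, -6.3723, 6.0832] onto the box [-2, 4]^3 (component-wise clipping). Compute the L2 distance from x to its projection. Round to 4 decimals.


Project each component onto [-2, 4].
clip(-2.4988) = -2.0, clip(-6.3723) = -2.0, clip(6.0832) = 4.0
Projection = [-2.0, -2.0, 4.0]
Squared diffs: [0.2488, 19.117, 4.3397]
Distance = sqrt(23.7055) = 4.8688


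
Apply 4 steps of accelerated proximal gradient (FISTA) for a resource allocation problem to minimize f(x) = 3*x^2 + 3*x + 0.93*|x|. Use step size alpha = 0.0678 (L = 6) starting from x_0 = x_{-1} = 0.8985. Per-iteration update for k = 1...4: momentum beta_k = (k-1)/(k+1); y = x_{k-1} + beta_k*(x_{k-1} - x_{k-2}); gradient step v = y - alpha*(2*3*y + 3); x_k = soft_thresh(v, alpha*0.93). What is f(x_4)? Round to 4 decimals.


FISTA on f(x) = 3*x^2 + 3*x + 0.93*|x|
L = 6, alpha = 0.0678
Iteration 1: beta = 0.0, y = 0.8985 + 0.0*(0.8985 - 0.8985) = 0.8985
  grad(y) = 8.391, v = y - alpha*grad = 0.3296
  prox(v) = soft_thresh(0.3296, 0.0631) = 0.2665
Iteration 2: beta = 0.3333, y = 0.2665 + 0.3333*(0.2665 - 0.8985) = 0.0559
  grad(y) = 3.3353, v = y - alpha*grad = -0.1703
  prox(v) = soft_thresh(-0.1703, 0.0631) = -0.1072
Iteration 3: beta = 0.5, y = -0.1072 + 0.5*(-0.1072 - 0.2665) = -0.2941
  grad(y) = 1.2356, v = y - alpha*grad = -0.3778
  prox(v) = soft_thresh(-0.3778, 0.0631) = -0.3148
Iteration 4: beta = 0.6, y = -0.3148 + 0.6*(-0.3148 + 0.1072) = -0.4393
  grad(y) = 0.364, v = y - alpha*grad = -0.464
  prox(v) = soft_thresh(-0.464, 0.0631) = -0.401
f(x_4) = 3*(-0.401)^2 + 3*(-0.401) + 0.93*|-0.401| = -0.3477


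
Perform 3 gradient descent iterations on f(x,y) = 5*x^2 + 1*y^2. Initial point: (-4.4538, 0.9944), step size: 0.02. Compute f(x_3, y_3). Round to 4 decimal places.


Gradient descent on f(x,y) = 5*x^2 + 1*y^2.
Starting point: (-4.4538, 0.9944), alpha = 0.02
Step 1: grad_x = 2*5*-4.4538 = -44.538, grad_y = 2*1*0.9944 = 1.9888
  x_1 = -4.4538 - 0.02*-44.538 = -3.563
  y_1 = 0.9944 - 0.02*1.9888 = 0.9546
Step 2: grad_x = 2*5*-3.563 = -35.6304, grad_y = 2*1*0.9546 = 1.9092
  x_2 = -3.563 - 0.02*-35.6304 = -2.8504
  y_2 = 0.9546 - 0.02*1.9092 = 0.9164
Step 3: grad_x = 2*5*-2.8504 = -28.5043, grad_y = 2*1*0.9164 = 1.8329
  x_3 = -2.8504 - 0.02*-28.5043 = -2.2803
  y_3 = 0.9164 - 0.02*1.8329 = 0.8798
f(-2.2803, 0.8798) = 5*(-2.2803)^2 + 1*0.8798^2 = 26.7739


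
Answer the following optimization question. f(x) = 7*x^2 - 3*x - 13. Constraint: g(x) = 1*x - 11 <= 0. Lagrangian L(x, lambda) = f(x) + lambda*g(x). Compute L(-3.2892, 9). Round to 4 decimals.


Step 1: Evaluate f(x).
f(-3.2892) = 7*(-3.2892)^2 - 3*(-3.2892) - 13 = 72.5995
Step 2: Evaluate g(x).
g(-3.2892) = 1*-3.2892 - 11 = -14.2892
Step 3: Compute Lagrangian.
L = 72.5995 + 9*-14.2892 = -56.0033


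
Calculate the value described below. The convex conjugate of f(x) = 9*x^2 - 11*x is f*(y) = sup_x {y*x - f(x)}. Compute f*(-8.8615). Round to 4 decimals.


f*(y) = sup_x {y*x - a*x^2 - b*x} = sup_x {(y-b)*x - a*x^2}
FOC: (y - b) - 2a*x = 0 => x* = (y - b)/(2a)
x* = (-8.8615 + 11)/(2*9) = 0.1188
f*(-8.8615) = (y-b)^2/(4a) = (-8.8615 + 11)^2/(4*9)
= 4.5732/36 = 0.127


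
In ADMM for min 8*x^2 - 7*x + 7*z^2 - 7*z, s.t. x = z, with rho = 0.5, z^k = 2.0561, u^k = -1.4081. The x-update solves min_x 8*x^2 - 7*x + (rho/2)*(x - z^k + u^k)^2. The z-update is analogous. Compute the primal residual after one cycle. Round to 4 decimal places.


ADMM iteration with rho = 0.5, z^k = 2.0561, u^k = -1.4081
Step 1: x-update.
Minimize 8*x^2 - 7*x + (0.5/2)*(x - 2.0561 - 1.4081)^2
FOC: (2*8 + 0.5)*x = 7 + 0.5*(2.0561 + 1.4081)
x^{k+1} = 0.5292
Step 2: z-update.
Minimize 7*z^2 - 7*z + (0.5/2)*(0.5292 - z - 1.4081)^2
FOC: (2*7 + 0.5)*z = 7 + 0.5*(0.5292 - 1.4081)
z^{k+1} = 0.4525
Step 3: u-update.
u^{k+1} = -1.4081 + 0.5292 - 0.4525 = -1.3313
Step 4: Primal residual = |0.5292 - 0.4525| = 0.0768


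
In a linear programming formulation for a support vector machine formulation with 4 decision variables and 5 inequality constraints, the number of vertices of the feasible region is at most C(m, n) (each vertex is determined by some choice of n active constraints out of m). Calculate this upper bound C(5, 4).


Each vertex corresponds to some choice of n active constraints out of m, so the number of vertices is at most C(m, n) = m! / (n!(m-n)!).
m = 5, n = 4
Numerator: 5 * 4 * 3 * 2
Denominator: 4! = 24
C(5, 4) = 5


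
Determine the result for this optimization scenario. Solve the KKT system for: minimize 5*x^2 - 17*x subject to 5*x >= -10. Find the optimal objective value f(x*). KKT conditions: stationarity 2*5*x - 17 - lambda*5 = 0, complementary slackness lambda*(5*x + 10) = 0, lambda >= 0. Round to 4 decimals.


Step 1: Try lambda = 0 (constraint inactive).
Stationarity: 2*5*x - 17 = 0
x* = 17/(2*5) = 1.7
Check constraint: 5*1.7 = 8.5 >= -10 -- satisfied.
Step 2: Compute optimal value.
f(x*) = 5*1.7^2 - 17*1.7 = -14.45


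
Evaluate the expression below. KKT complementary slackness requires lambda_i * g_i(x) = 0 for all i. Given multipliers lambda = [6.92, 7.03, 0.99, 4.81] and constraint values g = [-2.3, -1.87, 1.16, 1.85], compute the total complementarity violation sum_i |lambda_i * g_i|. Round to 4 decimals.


KKT complementary slackness check:
lambda_1 * g_1 = 6.92 * -2.3 = -15.916
lambda_2 * g_2 = 7.03 * -1.87 = -13.1461
lambda_3 * g_3 = 0.99 * 1.16 = 1.1484
lambda_4 * g_4 = 4.81 * 1.85 = 8.8985
Total violation = 15.916 + 13.1461 + 1.1484 + 8.8985 = 39.109


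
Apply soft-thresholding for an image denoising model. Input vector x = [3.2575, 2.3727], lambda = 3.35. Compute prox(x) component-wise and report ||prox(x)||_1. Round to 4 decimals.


Soft-thresholding with lambda = 3.35:
prox(3.2575) = sign(3.2575)*max(|3.2575| - 3.35, 0) = 0.0
prox(2.3727) = sign(2.3727)*max(|2.3727| - 3.35, 0) = 0.0
prox(x) = [0.0, 0.0]
||prox(x)||_1 = 0.0 + 0.0 = 0.0


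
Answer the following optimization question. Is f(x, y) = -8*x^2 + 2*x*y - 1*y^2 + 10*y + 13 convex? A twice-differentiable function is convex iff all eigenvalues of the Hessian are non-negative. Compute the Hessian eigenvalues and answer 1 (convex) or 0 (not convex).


The Hessian of f(x,y) = -8*x^2 + 2*x*y - 1*y^2 + 10*y + 13 is:
H = [[-16, 2], [2, -2]]
Trace = -16 - 2 = -18
Determinant = -16*-2 - (2)^2 = 28
Discriminant = (-18)^2 - 4*28 = 212.0
Eigenvalues: lambda_1 = -16.2801, lambda_2 = -1.7199
The function is not convex.

0


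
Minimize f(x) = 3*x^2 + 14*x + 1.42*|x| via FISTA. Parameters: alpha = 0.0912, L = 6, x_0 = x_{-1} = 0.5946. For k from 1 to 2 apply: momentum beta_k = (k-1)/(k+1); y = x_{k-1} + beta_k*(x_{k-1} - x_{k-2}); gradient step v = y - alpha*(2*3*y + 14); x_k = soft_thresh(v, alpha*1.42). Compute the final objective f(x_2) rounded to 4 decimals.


FISTA on f(x) = 3*x^2 + 14*x + 1.42*|x|
L = 6, alpha = 0.0912
Iteration 1: beta = 0.0, y = 0.5946 + 0.0*(0.5946 - 0.5946) = 0.5946
  grad(y) = 17.5676, v = y - alpha*grad = -1.0076
  prox(v) = soft_thresh(-1.0076, 0.1295) = -0.8781
Iteration 2: beta = 0.3333, y = -0.8781 + 0.3333*(-0.8781 - 0.5946) = -1.3689
  grad(y) = 5.7863, v = y - alpha*grad = -1.8967
  prox(v) = soft_thresh(-1.8967, 0.1295) = -1.7672
f(x_2) = 3*(-1.7672)^2 + 14*(-1.7672) + 1.42*|-1.7672| = -12.8623


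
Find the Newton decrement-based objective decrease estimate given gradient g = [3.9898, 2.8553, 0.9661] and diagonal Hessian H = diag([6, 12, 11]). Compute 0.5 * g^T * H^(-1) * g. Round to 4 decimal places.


Step 1: H is diagonal, so H^(-1) * g = [0.665, 0.2379, 0.0878].
Step 2: g^T H^(-1) g = sum_i g_i^2 / H_ii
  = (3.9898)^2/6 + (2.8553)^2/12 + (0.9661)^2/11
  = 2.6531 + 0.6794 + 0.0848 = 3.4173
Step 3: Objective decrease = 0.5 * g^T H^(-1) g = 1.7087


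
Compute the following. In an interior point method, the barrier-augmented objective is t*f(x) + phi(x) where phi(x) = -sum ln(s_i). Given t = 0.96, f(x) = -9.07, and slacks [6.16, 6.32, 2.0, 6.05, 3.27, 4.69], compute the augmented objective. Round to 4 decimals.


Step 1: Compute log-barrier.
ln values: [1.8181, 1.8437, 0.6931, 1.8001, 1.1848, 1.5454]
phi = -(1.8181 + 1.8437 + 0.6931 + 1.8001 + 1.1848 + 1.5454) = -8.8852
Step 2: Compute augmented objective.
t*f(x) = 0.96*-9.07 = -8.7072
Total = -8.7072 - 8.8852 = -17.5924
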